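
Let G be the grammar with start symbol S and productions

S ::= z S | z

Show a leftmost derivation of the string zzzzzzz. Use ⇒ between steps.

S ⇒ zS   [S ::= z S]
zS ⇒ zzS   [S ::= z S]
zzS ⇒ zzzS   [S ::= z S]
zzzS ⇒ zzzzS   [S ::= z S]
zzzzS ⇒ zzzzzS   [S ::= z S]
zzzzzS ⇒ zzzzzzS   [S ::= z S]
zzzzzzS ⇒ zzzzzzz   [S ::= z]

S ⇒ zS ⇒ zzS ⇒ zzzS ⇒ zzzzS ⇒ zzzzzS ⇒ zzzzzzS ⇒ zzzzzzz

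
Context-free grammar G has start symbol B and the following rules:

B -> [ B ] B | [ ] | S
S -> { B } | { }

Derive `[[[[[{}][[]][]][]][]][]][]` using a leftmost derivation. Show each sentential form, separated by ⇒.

B⇒[B]B⇒[[B]B]B⇒[[[B]B]B]B⇒[[[[B]B]B]B]B⇒[[[[[B]B]B]B]B]B⇒[[[[[S]B]B]B]B]B⇒[[[[[{}]B]B]B]B]B⇒[[[[[{}][B]B]B]B]B]B⇒[[[[[{}][[]]B]B]B]B]B⇒[[[[[{}][[]][]]B]B]B]B⇒[[[[[{}][[]][]][]]B]B]B⇒[[[[[{}][[]][]][]][]]B]B⇒[[[[[{}][[]][]][]][]][]]B⇒[[[[[{}][[]][]][]][]][]][]

B ⇒ [B]B   [B -> [ B ] B]
[B]B ⇒ [[B]B]B   [B -> [ B ] B]
[[B]B]B ⇒ [[[B]B]B]B   [B -> [ B ] B]
[[[B]B]B]B ⇒ [[[[B]B]B]B]B   [B -> [ B ] B]
[[[[B]B]B]B]B ⇒ [[[[[B]B]B]B]B]B   [B -> [ B ] B]
[[[[[B]B]B]B]B]B ⇒ [[[[[S]B]B]B]B]B   [B -> S]
[[[[[S]B]B]B]B]B ⇒ [[[[[{}]B]B]B]B]B   [S -> { }]
[[[[[{}]B]B]B]B]B ⇒ [[[[[{}][B]B]B]B]B]B   [B -> [ B ] B]
[[[[[{}][B]B]B]B]B]B ⇒ [[[[[{}][[]]B]B]B]B]B   [B -> [ ]]
[[[[[{}][[]]B]B]B]B]B ⇒ [[[[[{}][[]][]]B]B]B]B   [B -> [ ]]
[[[[[{}][[]][]]B]B]B]B ⇒ [[[[[{}][[]][]][]]B]B]B   [B -> [ ]]
[[[[[{}][[]][]][]]B]B]B ⇒ [[[[[{}][[]][]][]][]]B]B   [B -> [ ]]
[[[[[{}][[]][]][]][]]B]B ⇒ [[[[[{}][[]][]][]][]][]]B   [B -> [ ]]
[[[[[{}][[]][]][]][]][]]B ⇒ [[[[[{}][[]][]][]][]][]][]   [B -> [ ]]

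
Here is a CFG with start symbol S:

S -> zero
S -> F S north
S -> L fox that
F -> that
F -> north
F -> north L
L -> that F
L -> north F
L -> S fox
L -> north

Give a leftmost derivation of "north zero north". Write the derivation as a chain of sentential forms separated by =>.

S => F S north => north S north => north zero north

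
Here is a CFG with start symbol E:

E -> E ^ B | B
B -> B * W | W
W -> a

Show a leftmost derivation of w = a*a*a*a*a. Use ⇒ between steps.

E ⇒ B ⇒ B*W ⇒ B*W*W ⇒ B*W*W*W ⇒ B*W*W*W*W ⇒ W*W*W*W*W ⇒ a*W*W*W*W ⇒ a*a*W*W*W ⇒ a*a*a*W*W ⇒ a*a*a*a*W ⇒ a*a*a*a*a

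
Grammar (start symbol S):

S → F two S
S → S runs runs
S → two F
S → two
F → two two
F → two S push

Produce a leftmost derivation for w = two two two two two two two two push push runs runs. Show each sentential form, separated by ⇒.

S ⇒ S runs runs ⇒ two F runs runs ⇒ two two S push runs runs ⇒ two two two F push runs runs ⇒ two two two two S push push runs runs ⇒ two two two two F two S push push runs runs ⇒ two two two two two two two S push push runs runs ⇒ two two two two two two two two push push runs runs

S ⇒ S runs runs   [S → S runs runs]
S runs runs ⇒ two F runs runs   [S → two F]
two F runs runs ⇒ two two S push runs runs   [F → two S push]
two two S push runs runs ⇒ two two two F push runs runs   [S → two F]
two two two F push runs runs ⇒ two two two two S push push runs runs   [F → two S push]
two two two two S push push runs runs ⇒ two two two two F two S push push runs runs   [S → F two S]
two two two two F two S push push runs runs ⇒ two two two two two two two S push push runs runs   [F → two two]
two two two two two two two S push push runs runs ⇒ two two two two two two two two push push runs runs   [S → two]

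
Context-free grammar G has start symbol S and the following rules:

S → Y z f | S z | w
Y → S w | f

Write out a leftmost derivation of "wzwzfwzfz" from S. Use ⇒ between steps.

S ⇒ Sz ⇒ Yzfz ⇒ Swzfz ⇒ Yzfwzfz ⇒ Swzfwzfz ⇒ Szwzfwzfz ⇒ wzwzfwzfz

S ⇒ Sz   [S → S z]
Sz ⇒ Yzfz   [S → Y z f]
Yzfz ⇒ Swzfz   [Y → S w]
Swzfz ⇒ Yzfwzfz   [S → Y z f]
Yzfwzfz ⇒ Swzfwzfz   [Y → S w]
Swzfwzfz ⇒ Szwzfwzfz   [S → S z]
Szwzfwzfz ⇒ wzwzfwzfz   [S → w]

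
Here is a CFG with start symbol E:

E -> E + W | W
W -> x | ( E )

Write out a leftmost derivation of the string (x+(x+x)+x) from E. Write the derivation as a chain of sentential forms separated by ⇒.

E ⇒ W ⇒ (E) ⇒ (E+W) ⇒ (E+W+W) ⇒ (W+W+W) ⇒ (x+W+W) ⇒ (x+(E)+W) ⇒ (x+(E+W)+W) ⇒ (x+(W+W)+W) ⇒ (x+(x+W)+W) ⇒ (x+(x+x)+W) ⇒ (x+(x+x)+x)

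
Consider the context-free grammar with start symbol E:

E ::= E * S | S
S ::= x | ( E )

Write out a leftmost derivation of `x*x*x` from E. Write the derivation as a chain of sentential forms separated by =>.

E => E*S => E*S*S => S*S*S => x*S*S => x*x*S => x*x*x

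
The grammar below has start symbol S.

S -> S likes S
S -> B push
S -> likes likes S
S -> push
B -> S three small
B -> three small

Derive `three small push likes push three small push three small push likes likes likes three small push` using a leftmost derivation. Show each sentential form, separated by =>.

S => S likes S => B push likes S => S three small push likes S => B push three small push likes S => S three small push three small push likes S => S likes S three small push three small push likes S => B push likes S three small push three small push likes S => three small push likes S three small push three small push likes S => three small push likes push three small push three small push likes S => three small push likes push three small push three small push likes likes likes S => three small push likes push three small push three small push likes likes likes B push => three small push likes push three small push three small push likes likes likes three small push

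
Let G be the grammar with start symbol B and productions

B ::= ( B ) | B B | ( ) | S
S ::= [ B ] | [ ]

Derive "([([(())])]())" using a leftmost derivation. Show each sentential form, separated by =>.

B=>(B)=>(BB)=>(SB)=>([B]B)=>([(B)]B)=>([(S)]B)=>([([B])]B)=>([([(B)])]B)=>([([(())])]B)=>([([(())])]())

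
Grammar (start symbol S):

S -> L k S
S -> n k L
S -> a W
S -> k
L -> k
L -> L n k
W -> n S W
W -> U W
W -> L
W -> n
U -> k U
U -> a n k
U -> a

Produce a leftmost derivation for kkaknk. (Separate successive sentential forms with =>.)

S => LkS   [S -> L k S]
LkS => kkS   [L -> k]
kkS => kkaW   [S -> a W]
kkaW => kkaL   [W -> L]
kkaL => kkaLnk   [L -> L n k]
kkaLnk => kkaknk   [L -> k]

S => LkS => kkS => kkaW => kkaL => kkaLnk => kkaknk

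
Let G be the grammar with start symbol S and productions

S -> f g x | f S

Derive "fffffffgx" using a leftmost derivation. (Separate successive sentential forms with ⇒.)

S ⇒ fS ⇒ ffS ⇒ fffS ⇒ ffffS ⇒ fffffS ⇒ ffffffS ⇒ fffffffgx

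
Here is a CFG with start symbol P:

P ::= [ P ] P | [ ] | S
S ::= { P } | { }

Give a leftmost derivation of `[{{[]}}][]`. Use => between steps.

P => [P]P => [S]P => [{P}]P => [{S}]P => [{{P}}]P => [{{[]}}]P => [{{[]}}][]

P => [P]P   [P ::= [ P ] P]
[P]P => [S]P   [P ::= S]
[S]P => [{P}]P   [S ::= { P }]
[{P}]P => [{S}]P   [P ::= S]
[{S}]P => [{{P}}]P   [S ::= { P }]
[{{P}}]P => [{{[]}}]P   [P ::= [ ]]
[{{[]}}]P => [{{[]}}][]   [P ::= [ ]]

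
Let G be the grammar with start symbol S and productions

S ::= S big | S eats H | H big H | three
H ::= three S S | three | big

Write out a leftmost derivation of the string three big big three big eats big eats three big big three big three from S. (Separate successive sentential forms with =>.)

S => H big H => three S S big H => three S big S big H => three S big big S big H => three S eats H big big S big H => three S eats H eats H big big S big H => three S big eats H eats H big big S big H => three H big H big eats H eats H big big S big H => three big big H big eats H eats H big big S big H => three big big three big eats H eats H big big S big H => three big big three big eats big eats H big big S big H => three big big three big eats big eats three big big S big H => three big big three big eats big eats three big big three big H => three big big three big eats big eats three big big three big three

S => H big H   [S ::= H big H]
H big H => three S S big H   [H ::= three S S]
three S S big H => three S big S big H   [S ::= S big]
three S big S big H => three S big big S big H   [S ::= S big]
three S big big S big H => three S eats H big big S big H   [S ::= S eats H]
three S eats H big big S big H => three S eats H eats H big big S big H   [S ::= S eats H]
three S eats H eats H big big S big H => three S big eats H eats H big big S big H   [S ::= S big]
three S big eats H eats H big big S big H => three H big H big eats H eats H big big S big H   [S ::= H big H]
three H big H big eats H eats H big big S big H => three big big H big eats H eats H big big S big H   [H ::= big]
three big big H big eats H eats H big big S big H => three big big three big eats H eats H big big S big H   [H ::= three]
three big big three big eats H eats H big big S big H => three big big three big eats big eats H big big S big H   [H ::= big]
three big big three big eats big eats H big big S big H => three big big three big eats big eats three big big S big H   [H ::= three]
three big big three big eats big eats three big big S big H => three big big three big eats big eats three big big three big H   [S ::= three]
three big big three big eats big eats three big big three big H => three big big three big eats big eats three big big three big three   [H ::= three]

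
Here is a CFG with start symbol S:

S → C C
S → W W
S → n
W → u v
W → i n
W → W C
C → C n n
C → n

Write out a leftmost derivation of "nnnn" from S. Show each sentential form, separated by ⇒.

S⇒CC⇒nC⇒nCnn⇒nnnn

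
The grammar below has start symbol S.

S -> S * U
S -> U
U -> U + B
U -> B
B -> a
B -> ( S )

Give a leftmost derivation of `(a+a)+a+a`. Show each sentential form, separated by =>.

S=>U=>U+B=>U+B+B=>B+B+B=>(S)+B+B=>(U)+B+B=>(U+B)+B+B=>(B+B)+B+B=>(a+B)+B+B=>(a+a)+B+B=>(a+a)+a+B=>(a+a)+a+a

S => U   [S -> U]
U => U+B   [U -> U + B]
U+B => U+B+B   [U -> U + B]
U+B+B => B+B+B   [U -> B]
B+B+B => (S)+B+B   [B -> ( S )]
(S)+B+B => (U)+B+B   [S -> U]
(U)+B+B => (U+B)+B+B   [U -> U + B]
(U+B)+B+B => (B+B)+B+B   [U -> B]
(B+B)+B+B => (a+B)+B+B   [B -> a]
(a+B)+B+B => (a+a)+B+B   [B -> a]
(a+a)+B+B => (a+a)+a+B   [B -> a]
(a+a)+a+B => (a+a)+a+a   [B -> a]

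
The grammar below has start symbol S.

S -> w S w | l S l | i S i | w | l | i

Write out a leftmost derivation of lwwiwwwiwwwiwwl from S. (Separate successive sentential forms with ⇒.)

S ⇒ lSl ⇒ lwSwl ⇒ lwwSwwl ⇒ lwwiSiwwl ⇒ lwwiwSwiwwl ⇒ lwwiwwSwwiwwl ⇒ lwwiwwwSwwwiwwl ⇒ lwwiwwwiwwwiwwl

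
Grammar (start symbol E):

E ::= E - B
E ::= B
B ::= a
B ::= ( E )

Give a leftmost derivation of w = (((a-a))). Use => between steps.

E => B   [E ::= B]
B => (E)   [B ::= ( E )]
(E) => (B)   [E ::= B]
(B) => ((E))   [B ::= ( E )]
((E)) => ((B))   [E ::= B]
((B)) => (((E)))   [B ::= ( E )]
(((E))) => (((E-B)))   [E ::= E - B]
(((E-B))) => (((B-B)))   [E ::= B]
(((B-B))) => (((a-B)))   [B ::= a]
(((a-B))) => (((a-a)))   [B ::= a]

E => B => (E) => (B) => ((E)) => ((B)) => (((E))) => (((E-B))) => (((B-B))) => (((a-B))) => (((a-a)))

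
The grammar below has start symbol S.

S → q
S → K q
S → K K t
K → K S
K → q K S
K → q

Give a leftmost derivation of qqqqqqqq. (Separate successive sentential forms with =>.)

S => Kq   [S → K q]
Kq => KSq   [K → K S]
KSq => qKSSq   [K → q K S]
qKSSq => qKSSSq   [K → K S]
qKSSSq => qKSSSSq   [K → K S]
qKSSSSq => qKSSSSSq   [K → K S]
qKSSSSSq => qqSSSSSq   [K → q]
qqSSSSSq => qqqSSSSq   [S → q]
qqqSSSSq => qqqqSSSq   [S → q]
qqqqSSSq => qqqqqSSq   [S → q]
qqqqqSSq => qqqqqqSq   [S → q]
qqqqqqSq => qqqqqqqq   [S → q]

S => Kq => KSq => qKSSq => qKSSSq => qKSSSSq => qKSSSSSq => qqSSSSSq => qqqSSSSq => qqqqSSSq => qqqqqSSq => qqqqqqSq => qqqqqqqq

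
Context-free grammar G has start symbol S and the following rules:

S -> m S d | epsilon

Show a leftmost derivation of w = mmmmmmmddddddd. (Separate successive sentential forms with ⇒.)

S⇒mSd⇒mmSdd⇒mmmSddd⇒mmmmSdddd⇒mmmmmSddddd⇒mmmmmmSdddddd⇒mmmmmmmSddddddd⇒mmmmmmmddddddd

S ⇒ mSd   [S -> m S d]
mSd ⇒ mmSdd   [S -> m S d]
mmSdd ⇒ mmmSddd   [S -> m S d]
mmmSddd ⇒ mmmmSdddd   [S -> m S d]
mmmmSdddd ⇒ mmmmmSddddd   [S -> m S d]
mmmmmSddddd ⇒ mmmmmmSdddddd   [S -> m S d]
mmmmmmSdddddd ⇒ mmmmmmmSddddddd   [S -> m S d]
mmmmmmmSddddddd ⇒ mmmmmmmddddddd   [S -> epsilon]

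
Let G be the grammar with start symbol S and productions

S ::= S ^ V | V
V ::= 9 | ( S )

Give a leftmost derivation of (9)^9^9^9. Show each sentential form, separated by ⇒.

S ⇒ S^V ⇒ S^V^V ⇒ S^V^V^V ⇒ V^V^V^V ⇒ (S)^V^V^V ⇒ (V)^V^V^V ⇒ (9)^V^V^V ⇒ (9)^9^V^V ⇒ (9)^9^9^V ⇒ (9)^9^9^9

S ⇒ S^V   [S ::= S ^ V]
S^V ⇒ S^V^V   [S ::= S ^ V]
S^V^V ⇒ S^V^V^V   [S ::= S ^ V]
S^V^V^V ⇒ V^V^V^V   [S ::= V]
V^V^V^V ⇒ (S)^V^V^V   [V ::= ( S )]
(S)^V^V^V ⇒ (V)^V^V^V   [S ::= V]
(V)^V^V^V ⇒ (9)^V^V^V   [V ::= 9]
(9)^V^V^V ⇒ (9)^9^V^V   [V ::= 9]
(9)^9^V^V ⇒ (9)^9^9^V   [V ::= 9]
(9)^9^9^V ⇒ (9)^9^9^9   [V ::= 9]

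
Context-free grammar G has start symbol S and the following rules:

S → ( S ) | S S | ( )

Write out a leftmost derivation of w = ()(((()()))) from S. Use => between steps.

S => SS => ()S => ()(S) => ()((S)) => ()(((S))) => ()(((SS))) => ()(((()S))) => ()(((()())))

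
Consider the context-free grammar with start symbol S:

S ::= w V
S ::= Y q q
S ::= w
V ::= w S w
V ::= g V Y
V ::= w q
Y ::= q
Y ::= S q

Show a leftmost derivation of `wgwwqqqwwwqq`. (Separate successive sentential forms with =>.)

S => wV => wgVY => wgwSwY => wgwYqqwY => wgwSqqqwY => wgwwqqqwY => wgwwqqqwSq => wgwwqqqwwVq => wgwwqqqwwwqq

S => wV   [S ::= w V]
wV => wgVY   [V ::= g V Y]
wgVY => wgwSwY   [V ::= w S w]
wgwSwY => wgwYqqwY   [S ::= Y q q]
wgwYqqwY => wgwSqqqwY   [Y ::= S q]
wgwSqqqwY => wgwwqqqwY   [S ::= w]
wgwwqqqwY => wgwwqqqwSq   [Y ::= S q]
wgwwqqqwSq => wgwwqqqwwVq   [S ::= w V]
wgwwqqqwwVq => wgwwqqqwwwqq   [V ::= w q]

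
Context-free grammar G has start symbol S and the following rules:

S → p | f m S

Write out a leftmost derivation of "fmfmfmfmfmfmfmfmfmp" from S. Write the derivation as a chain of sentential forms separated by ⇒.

S⇒fmS⇒fmfmS⇒fmfmfmS⇒fmfmfmfmS⇒fmfmfmfmfmS⇒fmfmfmfmfmfmS⇒fmfmfmfmfmfmfmS⇒fmfmfmfmfmfmfmfmS⇒fmfmfmfmfmfmfmfmfmS⇒fmfmfmfmfmfmfmfmfmp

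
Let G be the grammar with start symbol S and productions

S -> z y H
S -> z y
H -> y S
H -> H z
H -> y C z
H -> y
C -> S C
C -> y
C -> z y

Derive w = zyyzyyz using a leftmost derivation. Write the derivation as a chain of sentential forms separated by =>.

S => zyH => zyHz => zyySz => zyyzyHz => zyyzyyz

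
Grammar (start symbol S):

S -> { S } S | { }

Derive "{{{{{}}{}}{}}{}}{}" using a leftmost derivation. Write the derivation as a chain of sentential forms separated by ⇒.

S ⇒ {S}S   [S -> { S } S]
{S}S ⇒ {{S}S}S   [S -> { S } S]
{{S}S}S ⇒ {{{S}S}S}S   [S -> { S } S]
{{{S}S}S}S ⇒ {{{{S}S}S}S}S   [S -> { S } S]
{{{{S}S}S}S}S ⇒ {{{{{}}S}S}S}S   [S -> { }]
{{{{{}}S}S}S}S ⇒ {{{{{}}{}}S}S}S   [S -> { }]
{{{{{}}{}}S}S}S ⇒ {{{{{}}{}}{}}S}S   [S -> { }]
{{{{{}}{}}{}}S}S ⇒ {{{{{}}{}}{}}{}}S   [S -> { }]
{{{{{}}{}}{}}{}}S ⇒ {{{{{}}{}}{}}{}}{}   [S -> { }]

S ⇒ {S}S ⇒ {{S}S}S ⇒ {{{S}S}S}S ⇒ {{{{S}S}S}S}S ⇒ {{{{{}}S}S}S}S ⇒ {{{{{}}{}}S}S}S ⇒ {{{{{}}{}}{}}S}S ⇒ {{{{{}}{}}{}}{}}S ⇒ {{{{{}}{}}{}}{}}{}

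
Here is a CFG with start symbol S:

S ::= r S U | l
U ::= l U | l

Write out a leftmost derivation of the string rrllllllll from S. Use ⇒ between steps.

S⇒rSU⇒rrSUU⇒rrlUU⇒rrllUU⇒rrlllUU⇒rrllllUU⇒rrlllllUU⇒rrllllllUU⇒rrlllllllU⇒rrllllllll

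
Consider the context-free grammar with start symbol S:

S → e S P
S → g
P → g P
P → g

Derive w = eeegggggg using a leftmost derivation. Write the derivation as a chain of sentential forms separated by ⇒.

S ⇒ eSP ⇒ eeSPP ⇒ eeeSPPP ⇒ eeegPPP ⇒ eeeggPP ⇒ eeegggPP ⇒ eeeggggPP ⇒ eeegggggP ⇒ eeegggggg

S ⇒ eSP   [S → e S P]
eSP ⇒ eeSPP   [S → e S P]
eeSPP ⇒ eeeSPPP   [S → e S P]
eeeSPPP ⇒ eeegPPP   [S → g]
eeegPPP ⇒ eeeggPP   [P → g]
eeeggPP ⇒ eeegggPP   [P → g P]
eeegggPP ⇒ eeeggggPP   [P → g P]
eeeggggPP ⇒ eeegggggP   [P → g]
eeegggggP ⇒ eeegggggg   [P → g]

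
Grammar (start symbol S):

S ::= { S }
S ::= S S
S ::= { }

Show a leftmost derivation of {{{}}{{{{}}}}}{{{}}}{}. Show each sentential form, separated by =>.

S => SS   [S ::= S S]
SS => SSS   [S ::= S S]
SSS => {S}SS   [S ::= { S }]
{S}SS => {SS}SS   [S ::= S S]
{SS}SS => {{S}S}SS   [S ::= { S }]
{{S}S}SS => {{{}}S}SS   [S ::= { }]
{{{}}S}SS => {{{}}{S}}SS   [S ::= { S }]
{{{}}{S}}SS => {{{}}{{S}}}SS   [S ::= { S }]
{{{}}{{S}}}SS => {{{}}{{{S}}}}SS   [S ::= { S }]
{{{}}{{{S}}}}SS => {{{}}{{{{}}}}}SS   [S ::= { }]
{{{}}{{{{}}}}}SS => {{{}}{{{{}}}}}{S}S   [S ::= { S }]
{{{}}{{{{}}}}}{S}S => {{{}}{{{{}}}}}{{S}}S   [S ::= { S }]
{{{}}{{{{}}}}}{{S}}S => {{{}}{{{{}}}}}{{{}}}S   [S ::= { }]
{{{}}{{{{}}}}}{{{}}}S => {{{}}{{{{}}}}}{{{}}}{}   [S ::= { }]

S => SS => SSS => {S}SS => {SS}SS => {{S}S}SS => {{{}}S}SS => {{{}}{S}}SS => {{{}}{{S}}}SS => {{{}}{{{S}}}}SS => {{{}}{{{{}}}}}SS => {{{}}{{{{}}}}}{S}S => {{{}}{{{{}}}}}{{S}}S => {{{}}{{{{}}}}}{{{}}}S => {{{}}{{{{}}}}}{{{}}}{}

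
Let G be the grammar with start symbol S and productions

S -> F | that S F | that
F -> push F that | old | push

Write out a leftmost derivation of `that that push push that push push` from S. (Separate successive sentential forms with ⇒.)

S ⇒ that S F ⇒ that that S F F ⇒ that that F F F ⇒ that that push F that F F ⇒ that that push push that F F ⇒ that that push push that push F ⇒ that that push push that push push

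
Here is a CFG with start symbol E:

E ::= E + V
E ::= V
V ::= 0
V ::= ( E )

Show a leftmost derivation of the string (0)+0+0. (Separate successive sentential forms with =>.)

E => E+V   [E ::= E + V]
E+V => E+V+V   [E ::= E + V]
E+V+V => V+V+V   [E ::= V]
V+V+V => (E)+V+V   [V ::= ( E )]
(E)+V+V => (V)+V+V   [E ::= V]
(V)+V+V => (0)+V+V   [V ::= 0]
(0)+V+V => (0)+0+V   [V ::= 0]
(0)+0+V => (0)+0+0   [V ::= 0]

E=>E+V=>E+V+V=>V+V+V=>(E)+V+V=>(V)+V+V=>(0)+V+V=>(0)+0+V=>(0)+0+0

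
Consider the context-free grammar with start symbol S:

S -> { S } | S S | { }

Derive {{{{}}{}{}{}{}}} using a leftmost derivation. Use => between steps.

S => {S} => {{S}} => {{SS}} => {{SSS}} => {{SSSS}} => {{{S}SSS}} => {{{{}}SSS}} => {{{{}}SSSS}} => {{{{}}{}SSS}} => {{{{}}{}{}SS}} => {{{{}}{}{}{}S}} => {{{{}}{}{}{}{}}}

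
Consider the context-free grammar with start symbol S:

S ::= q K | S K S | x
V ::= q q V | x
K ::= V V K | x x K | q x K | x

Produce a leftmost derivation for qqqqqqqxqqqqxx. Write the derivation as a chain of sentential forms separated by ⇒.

S ⇒ qK   [S ::= q K]
qK ⇒ qVVK   [K ::= V V K]
qVVK ⇒ qqqVVK   [V ::= q q V]
qqqVVK ⇒ qqqqqVVK   [V ::= q q V]
qqqqqVVK ⇒ qqqqqqqVVK   [V ::= q q V]
qqqqqqqVVK ⇒ qqqqqqqxVK   [V ::= x]
qqqqqqqxVK ⇒ qqqqqqqxqqVK   [V ::= q q V]
qqqqqqqxqqVK ⇒ qqqqqqqxqqqqVK   [V ::= q q V]
qqqqqqqxqqqqVK ⇒ qqqqqqqxqqqqxK   [V ::= x]
qqqqqqqxqqqqxK ⇒ qqqqqqqxqqqqxx   [K ::= x]

S⇒qK⇒qVVK⇒qqqVVK⇒qqqqqVVK⇒qqqqqqqVVK⇒qqqqqqqxVK⇒qqqqqqqxqqVK⇒qqqqqqqxqqqqVK⇒qqqqqqqxqqqqxK⇒qqqqqqqxqqqqxx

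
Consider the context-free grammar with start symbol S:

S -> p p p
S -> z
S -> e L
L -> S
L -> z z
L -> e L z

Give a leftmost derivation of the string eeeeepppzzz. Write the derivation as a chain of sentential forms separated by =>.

S=>eL=>eeLz=>eeSz=>eeeLz=>eeeeLzz=>eeeeeLzzz=>eeeeeSzzz=>eeeeepppzzz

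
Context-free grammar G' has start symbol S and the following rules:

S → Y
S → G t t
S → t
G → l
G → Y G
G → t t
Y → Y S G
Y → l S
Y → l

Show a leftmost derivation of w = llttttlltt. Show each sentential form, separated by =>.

S => Y   [S → Y]
Y => lS   [Y → l S]
lS => lGtt   [S → G t t]
lGtt => lYGtt   [G → Y G]
lYGtt => llSGtt   [Y → l S]
llSGtt => llGttGtt   [S → G t t]
llGttGtt => llttttGtt   [G → t t]
llttttGtt => llttttYGtt   [G → Y G]
llttttYGtt => llttttlGtt   [Y → l]
llttttlGtt => llttttlltt   [G → l]

S=>Y=>lS=>lGtt=>lYGtt=>llSGtt=>llGttGtt=>llttttGtt=>llttttYGtt=>llttttlGtt=>llttttlltt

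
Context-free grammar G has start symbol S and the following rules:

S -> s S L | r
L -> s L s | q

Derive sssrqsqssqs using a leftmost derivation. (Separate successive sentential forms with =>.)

S => sSL => ssSLL => sssSLLL => sssrLLL => sssrqLL => sssrqsLsL => sssrqsqsL => sssrqsqssLs => sssrqsqssqs

S => sSL   [S -> s S L]
sSL => ssSLL   [S -> s S L]
ssSLL => sssSLLL   [S -> s S L]
sssSLLL => sssrLLL   [S -> r]
sssrLLL => sssrqLL   [L -> q]
sssrqLL => sssrqsLsL   [L -> s L s]
sssrqsLsL => sssrqsqsL   [L -> q]
sssrqsqsL => sssrqsqssLs   [L -> s L s]
sssrqsqssLs => sssrqsqssqs   [L -> q]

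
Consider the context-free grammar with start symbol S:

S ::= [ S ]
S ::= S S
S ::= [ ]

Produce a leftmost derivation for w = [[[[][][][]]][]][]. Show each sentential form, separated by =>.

S => SS   [S ::= S S]
SS => [S]S   [S ::= [ S ]]
[S]S => [SS]S   [S ::= S S]
[SS]S => [[S]S]S   [S ::= [ S ]]
[[S]S]S => [[[S]]S]S   [S ::= [ S ]]
[[[S]]S]S => [[[SS]]S]S   [S ::= S S]
[[[SS]]S]S => [[[SSS]]S]S   [S ::= S S]
[[[SSS]]S]S => [[[SSSS]]S]S   [S ::= S S]
[[[SSSS]]S]S => [[[[]SSS]]S]S   [S ::= [ ]]
[[[[]SSS]]S]S => [[[[][]SS]]S]S   [S ::= [ ]]
[[[[][]SS]]S]S => [[[[][][]S]]S]S   [S ::= [ ]]
[[[[][][]S]]S]S => [[[[][][][]]]S]S   [S ::= [ ]]
[[[[][][][]]]S]S => [[[[][][][]]][]]S   [S ::= [ ]]
[[[[][][][]]][]]S => [[[[][][][]]][]][]   [S ::= [ ]]

S => SS => [S]S => [SS]S => [[S]S]S => [[[S]]S]S => [[[SS]]S]S => [[[SSS]]S]S => [[[SSSS]]S]S => [[[[]SSS]]S]S => [[[[][]SS]]S]S => [[[[][][]S]]S]S => [[[[][][][]]]S]S => [[[[][][][]]][]]S => [[[[][][][]]][]][]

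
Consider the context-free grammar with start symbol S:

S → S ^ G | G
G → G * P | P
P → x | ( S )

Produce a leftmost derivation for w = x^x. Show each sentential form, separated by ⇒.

S ⇒ S^G   [S → S ^ G]
S^G ⇒ G^G   [S → G]
G^G ⇒ P^G   [G → P]
P^G ⇒ x^G   [P → x]
x^G ⇒ x^P   [G → P]
x^P ⇒ x^x   [P → x]

S⇒S^G⇒G^G⇒P^G⇒x^G⇒x^P⇒x^x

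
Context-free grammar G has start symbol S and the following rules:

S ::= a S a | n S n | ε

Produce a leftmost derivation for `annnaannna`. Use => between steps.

S => aSa => anSna => annSnna => annnSnnna => annnaSannna => annnaannna

S => aSa   [S ::= a S a]
aSa => anSna   [S ::= n S n]
anSna => annSnna   [S ::= n S n]
annSnna => annnSnnna   [S ::= n S n]
annnSnnna => annnaSannna   [S ::= a S a]
annnaSannna => annnaannna   [S ::= ε]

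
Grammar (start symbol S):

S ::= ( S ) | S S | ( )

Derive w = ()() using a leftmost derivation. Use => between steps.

S=>SS=>()S=>()()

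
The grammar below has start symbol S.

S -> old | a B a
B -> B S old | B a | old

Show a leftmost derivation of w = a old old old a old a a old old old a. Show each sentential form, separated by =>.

S => a B a => a B S old a => a B S old S old a => a B S old S old S old a => a old S old S old S old a => a old old old S old S old a => a old old old a B a old S old a => a old old old a B a a old S old a => a old old old a old a a old S old a => a old old old a old a a old old old a

S => a B a   [S -> a B a]
a B a => a B S old a   [B -> B S old]
a B S old a => a B S old S old a   [B -> B S old]
a B S old S old a => a B S old S old S old a   [B -> B S old]
a B S old S old S old a => a old S old S old S old a   [B -> old]
a old S old S old S old a => a old old old S old S old a   [S -> old]
a old old old S old S old a => a old old old a B a old S old a   [S -> a B a]
a old old old a B a old S old a => a old old old a B a a old S old a   [B -> B a]
a old old old a B a a old S old a => a old old old a old a a old S old a   [B -> old]
a old old old a old a a old S old a => a old old old a old a a old old old a   [S -> old]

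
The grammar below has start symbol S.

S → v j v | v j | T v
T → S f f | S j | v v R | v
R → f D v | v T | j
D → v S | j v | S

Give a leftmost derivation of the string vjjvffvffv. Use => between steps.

S => Tv => Sffv => Tvffv => Sffvffv => Tvffvffv => Sjvffvffv => vjjvffvffv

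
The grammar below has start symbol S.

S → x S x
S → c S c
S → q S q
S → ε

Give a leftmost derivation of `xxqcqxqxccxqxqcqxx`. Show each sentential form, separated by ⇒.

S⇒xSx⇒xxSxx⇒xxqSqxx⇒xxqcScqxx⇒xxqcqSqcqxx⇒xxqcqxSxqcqxx⇒xxqcqxqSqxqcqxx⇒xxqcqxqxSxqxqcqxx⇒xxqcqxqxcScxqxqcqxx⇒xxqcqxqxccxqxqcqxx

S ⇒ xSx   [S → x S x]
xSx ⇒ xxSxx   [S → x S x]
xxSxx ⇒ xxqSqxx   [S → q S q]
xxqSqxx ⇒ xxqcScqxx   [S → c S c]
xxqcScqxx ⇒ xxqcqSqcqxx   [S → q S q]
xxqcqSqcqxx ⇒ xxqcqxSxqcqxx   [S → x S x]
xxqcqxSxqcqxx ⇒ xxqcqxqSqxqcqxx   [S → q S q]
xxqcqxqSqxqcqxx ⇒ xxqcqxqxSxqxqcqxx   [S → x S x]
xxqcqxqxSxqxqcqxx ⇒ xxqcqxqxcScxqxqcqxx   [S → c S c]
xxqcqxqxcScxqxqcqxx ⇒ xxqcqxqxccxqxqcqxx   [S → ε]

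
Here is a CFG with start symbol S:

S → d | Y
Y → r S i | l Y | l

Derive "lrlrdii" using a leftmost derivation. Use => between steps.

S => Y => lY => lrSi => lrYi => lrlYi => lrlrSii => lrlrdii

S => Y   [S → Y]
Y => lY   [Y → l Y]
lY => lrSi   [Y → r S i]
lrSi => lrYi   [S → Y]
lrYi => lrlYi   [Y → l Y]
lrlYi => lrlrSii   [Y → r S i]
lrlrSii => lrlrdii   [S → d]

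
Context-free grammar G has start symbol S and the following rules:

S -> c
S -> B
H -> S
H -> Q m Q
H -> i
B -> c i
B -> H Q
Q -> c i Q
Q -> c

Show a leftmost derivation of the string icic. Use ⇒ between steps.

S ⇒ B   [S -> B]
B ⇒ HQ   [B -> H Q]
HQ ⇒ iQ   [H -> i]
iQ ⇒ iciQ   [Q -> c i Q]
iciQ ⇒ icic   [Q -> c]

S ⇒ B ⇒ HQ ⇒ iQ ⇒ iciQ ⇒ icic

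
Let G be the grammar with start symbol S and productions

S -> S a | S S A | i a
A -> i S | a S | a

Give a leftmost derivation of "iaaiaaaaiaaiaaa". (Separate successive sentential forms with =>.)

S => SSA   [S -> S S A]
SSA => SaSA   [S -> S a]
SaSA => SSAaSA   [S -> S S A]
SSAaSA => SaSAaSA   [S -> S a]
SaSAaSA => iaaSAaSA   [S -> i a]
iaaSAaSA => iaaSaAaSA   [S -> S a]
iaaSaAaSA => iaaiaaAaSA   [S -> i a]
iaaiaaAaSA => iaaiaaaaSA   [A -> a]
iaaiaaaaSA => iaaiaaaaSSAA   [S -> S S A]
iaaiaaaaSSAA => iaaiaaaaSaSAA   [S -> S a]
iaaiaaaaSaSAA => iaaiaaaaiaaSAA   [S -> i a]
iaaiaaaaiaaSAA => iaaiaaaaiaaiaAA   [S -> i a]
iaaiaaaaiaaiaAA => iaaiaaaaiaaiaaA   [A -> a]
iaaiaaaaiaaiaaA => iaaiaaaaiaaiaaa   [A -> a]

S => SSA => SaSA => SSAaSA => SaSAaSA => iaaSAaSA => iaaSaAaSA => iaaiaaAaSA => iaaiaaaaSA => iaaiaaaaSSAA => iaaiaaaaSaSAA => iaaiaaaaiaaSAA => iaaiaaaaiaaiaAA => iaaiaaaaiaaiaaA => iaaiaaaaiaaiaaa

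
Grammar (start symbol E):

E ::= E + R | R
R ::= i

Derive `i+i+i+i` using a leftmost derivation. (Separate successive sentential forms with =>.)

E => E+R   [E ::= E + R]
E+R => E+R+R   [E ::= E + R]
E+R+R => E+R+R+R   [E ::= E + R]
E+R+R+R => R+R+R+R   [E ::= R]
R+R+R+R => i+R+R+R   [R ::= i]
i+R+R+R => i+i+R+R   [R ::= i]
i+i+R+R => i+i+i+R   [R ::= i]
i+i+i+R => i+i+i+i   [R ::= i]

E => E+R => E+R+R => E+R+R+R => R+R+R+R => i+R+R+R => i+i+R+R => i+i+i+R => i+i+i+i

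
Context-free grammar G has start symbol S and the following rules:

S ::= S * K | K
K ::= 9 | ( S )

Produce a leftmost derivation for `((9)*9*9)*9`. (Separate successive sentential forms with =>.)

S => S*K   [S ::= S * K]
S*K => K*K   [S ::= K]
K*K => (S)*K   [K ::= ( S )]
(S)*K => (S*K)*K   [S ::= S * K]
(S*K)*K => (S*K*K)*K   [S ::= S * K]
(S*K*K)*K => (K*K*K)*K   [S ::= K]
(K*K*K)*K => ((S)*K*K)*K   [K ::= ( S )]
((S)*K*K)*K => ((K)*K*K)*K   [S ::= K]
((K)*K*K)*K => ((9)*K*K)*K   [K ::= 9]
((9)*K*K)*K => ((9)*9*K)*K   [K ::= 9]
((9)*9*K)*K => ((9)*9*9)*K   [K ::= 9]
((9)*9*9)*K => ((9)*9*9)*9   [K ::= 9]

S => S*K => K*K => (S)*K => (S*K)*K => (S*K*K)*K => (K*K*K)*K => ((S)*K*K)*K => ((K)*K*K)*K => ((9)*K*K)*K => ((9)*9*K)*K => ((9)*9*9)*K => ((9)*9*9)*9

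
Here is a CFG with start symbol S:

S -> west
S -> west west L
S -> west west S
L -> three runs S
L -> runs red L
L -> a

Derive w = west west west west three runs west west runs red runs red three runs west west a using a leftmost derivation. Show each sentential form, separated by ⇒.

S ⇒ west west S ⇒ west west west west L ⇒ west west west west three runs S ⇒ west west west west three runs west west L ⇒ west west west west three runs west west runs red L ⇒ west west west west three runs west west runs red runs red L ⇒ west west west west three runs west west runs red runs red three runs S ⇒ west west west west three runs west west runs red runs red three runs west west L ⇒ west west west west three runs west west runs red runs red three runs west west a

S ⇒ west west S   [S -> west west S]
west west S ⇒ west west west west L   [S -> west west L]
west west west west L ⇒ west west west west three runs S   [L -> three runs S]
west west west west three runs S ⇒ west west west west three runs west west L   [S -> west west L]
west west west west three runs west west L ⇒ west west west west three runs west west runs red L   [L -> runs red L]
west west west west three runs west west runs red L ⇒ west west west west three runs west west runs red runs red L   [L -> runs red L]
west west west west three runs west west runs red runs red L ⇒ west west west west three runs west west runs red runs red three runs S   [L -> three runs S]
west west west west three runs west west runs red runs red three runs S ⇒ west west west west three runs west west runs red runs red three runs west west L   [S -> west west L]
west west west west three runs west west runs red runs red three runs west west L ⇒ west west west west three runs west west runs red runs red three runs west west a   [L -> a]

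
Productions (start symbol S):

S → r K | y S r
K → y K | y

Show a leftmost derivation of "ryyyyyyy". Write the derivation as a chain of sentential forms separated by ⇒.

S ⇒ rK ⇒ ryK ⇒ ryyK ⇒ ryyyK ⇒ ryyyyK ⇒ ryyyyyK ⇒ ryyyyyyK ⇒ ryyyyyyy

S ⇒ rK   [S → r K]
rK ⇒ ryK   [K → y K]
ryK ⇒ ryyK   [K → y K]
ryyK ⇒ ryyyK   [K → y K]
ryyyK ⇒ ryyyyK   [K → y K]
ryyyyK ⇒ ryyyyyK   [K → y K]
ryyyyyK ⇒ ryyyyyyK   [K → y K]
ryyyyyyK ⇒ ryyyyyyy   [K → y]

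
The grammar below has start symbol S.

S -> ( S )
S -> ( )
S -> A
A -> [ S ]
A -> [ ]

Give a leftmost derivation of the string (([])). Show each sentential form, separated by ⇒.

S ⇒ (S) ⇒ ((S)) ⇒ ((A)) ⇒ (([]))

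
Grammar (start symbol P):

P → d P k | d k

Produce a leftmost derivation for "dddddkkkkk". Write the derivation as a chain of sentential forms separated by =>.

P => dPk   [P → d P k]
dPk => ddPkk   [P → d P k]
ddPkk => dddPkkk   [P → d P k]
dddPkkk => ddddPkkkk   [P → d P k]
ddddPkkkk => dddddkkkkk   [P → d k]

P => dPk => ddPkk => dddPkkk => ddddPkkkk => dddddkkkkk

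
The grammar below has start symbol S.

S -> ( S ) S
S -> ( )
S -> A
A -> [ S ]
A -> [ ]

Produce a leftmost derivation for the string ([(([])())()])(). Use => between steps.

S => (S)S   [S -> ( S ) S]
(S)S => (A)S   [S -> A]
(A)S => ([S])S   [A -> [ S ]]
([S])S => ([(S)S])S   [S -> ( S ) S]
([(S)S])S => ([((S)S)S])S   [S -> ( S ) S]
([((S)S)S])S => ([((A)S)S])S   [S -> A]
([((A)S)S])S => ([(([])S)S])S   [A -> [ ]]
([(([])S)S])S => ([(([])())S])S   [S -> ( )]
([(([])())S])S => ([(([])())()])S   [S -> ( )]
([(([])())()])S => ([(([])())()])()   [S -> ( )]

S => (S)S => (A)S => ([S])S => ([(S)S])S => ([((S)S)S])S => ([((A)S)S])S => ([(([])S)S])S => ([(([])())S])S => ([(([])())()])S => ([(([])())()])()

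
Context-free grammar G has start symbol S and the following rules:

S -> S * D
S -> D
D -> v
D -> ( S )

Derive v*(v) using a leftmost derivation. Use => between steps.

S => S*D => D*D => v*D => v*(S) => v*(D) => v*(v)

S => S*D   [S -> S * D]
S*D => D*D   [S -> D]
D*D => v*D   [D -> v]
v*D => v*(S)   [D -> ( S )]
v*(S) => v*(D)   [S -> D]
v*(D) => v*(v)   [D -> v]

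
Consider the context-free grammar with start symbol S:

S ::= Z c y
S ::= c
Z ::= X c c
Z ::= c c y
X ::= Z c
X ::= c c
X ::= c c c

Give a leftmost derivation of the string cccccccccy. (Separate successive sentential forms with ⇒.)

S⇒Zcy⇒Xcccy⇒Zccccy⇒Xccccccy⇒cccccccccy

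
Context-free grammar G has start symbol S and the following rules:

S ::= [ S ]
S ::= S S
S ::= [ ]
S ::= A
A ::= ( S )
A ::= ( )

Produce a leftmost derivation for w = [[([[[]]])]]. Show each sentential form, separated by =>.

S => [S] => [[S]] => [[A]] => [[(S)]] => [[([S])]] => [[([[S]])]] => [[([[[]]])]]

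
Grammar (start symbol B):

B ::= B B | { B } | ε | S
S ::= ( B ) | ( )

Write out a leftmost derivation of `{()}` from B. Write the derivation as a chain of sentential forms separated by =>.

B => {B}   [B ::= { B }]
{B} => {S}   [B ::= S]
{S} => {(B)}   [S ::= ( B )]
{(B)} => {()}   [B ::= ε]

B => {B} => {S} => {(B)} => {()}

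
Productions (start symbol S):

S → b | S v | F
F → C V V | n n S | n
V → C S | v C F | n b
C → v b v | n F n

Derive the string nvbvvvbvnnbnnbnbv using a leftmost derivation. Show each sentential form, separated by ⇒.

S⇒Sv⇒Fv⇒CVVv⇒nFnVVv⇒nCVVnVVv⇒nvbvVVnVVv⇒nvbvvCFVnVVv⇒nvbvvvbvFVnVVv⇒nvbvvvbvnVnVVv⇒nvbvvvbvnnbnVVv⇒nvbvvvbvnnbnnbVv⇒nvbvvvbvnnbnnbnbv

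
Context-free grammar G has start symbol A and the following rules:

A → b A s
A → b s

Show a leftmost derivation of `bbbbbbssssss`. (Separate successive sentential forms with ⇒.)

A ⇒ bAs ⇒ bbAss ⇒ bbbAsss ⇒ bbbbAssss ⇒ bbbbbAsssss ⇒ bbbbbbssssss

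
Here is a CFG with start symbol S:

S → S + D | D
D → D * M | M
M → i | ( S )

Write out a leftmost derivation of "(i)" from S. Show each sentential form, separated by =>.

S => D => M => (S) => (D) => (M) => (i)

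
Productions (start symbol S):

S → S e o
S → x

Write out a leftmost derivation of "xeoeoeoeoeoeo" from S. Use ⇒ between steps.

S ⇒ Seo ⇒ Seoeo ⇒ Seoeoeo ⇒ Seoeoeoeo ⇒ Seoeoeoeoeo ⇒ Seoeoeoeoeoeo ⇒ xeoeoeoeoeoeo

S ⇒ Seo   [S → S e o]
Seo ⇒ Seoeo   [S → S e o]
Seoeo ⇒ Seoeoeo   [S → S e o]
Seoeoeo ⇒ Seoeoeoeo   [S → S e o]
Seoeoeoeo ⇒ Seoeoeoeoeo   [S → S e o]
Seoeoeoeoeo ⇒ Seoeoeoeoeoeo   [S → S e o]
Seoeoeoeoeoeo ⇒ xeoeoeoeoeoeo   [S → x]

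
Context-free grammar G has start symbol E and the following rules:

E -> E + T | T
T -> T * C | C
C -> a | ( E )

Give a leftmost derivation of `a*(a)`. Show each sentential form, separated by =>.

E => T => T*C => C*C => a*C => a*(E) => a*(T) => a*(C) => a*(a)

E => T   [E -> T]
T => T*C   [T -> T * C]
T*C => C*C   [T -> C]
C*C => a*C   [C -> a]
a*C => a*(E)   [C -> ( E )]
a*(E) => a*(T)   [E -> T]
a*(T) => a*(C)   [T -> C]
a*(C) => a*(a)   [C -> a]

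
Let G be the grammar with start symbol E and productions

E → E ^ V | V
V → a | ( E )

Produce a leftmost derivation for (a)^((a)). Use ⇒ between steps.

E ⇒ E^V   [E → E ^ V]
E^V ⇒ V^V   [E → V]
V^V ⇒ (E)^V   [V → ( E )]
(E)^V ⇒ (V)^V   [E → V]
(V)^V ⇒ (a)^V   [V → a]
(a)^V ⇒ (a)^(E)   [V → ( E )]
(a)^(E) ⇒ (a)^(V)   [E → V]
(a)^(V) ⇒ (a)^((E))   [V → ( E )]
(a)^((E)) ⇒ (a)^((V))   [E → V]
(a)^((V)) ⇒ (a)^((a))   [V → a]

E ⇒ E^V ⇒ V^V ⇒ (E)^V ⇒ (V)^V ⇒ (a)^V ⇒ (a)^(E) ⇒ (a)^(V) ⇒ (a)^((E)) ⇒ (a)^((V)) ⇒ (a)^((a))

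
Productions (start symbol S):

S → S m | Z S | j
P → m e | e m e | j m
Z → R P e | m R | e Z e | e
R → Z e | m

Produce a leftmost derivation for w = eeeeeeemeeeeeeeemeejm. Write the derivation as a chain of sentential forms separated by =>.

S => ZS   [S → Z S]
ZS => RPeS   [Z → R P e]
RPeS => ZePeS   [R → Z e]
ZePeS => eZeePeS   [Z → e Z e]
eZeePeS => eeZeeePeS   [Z → e Z e]
eeZeeePeS => eeeZeeeePeS   [Z → e Z e]
eeeZeeeePeS => eeeeZeeeeePeS   [Z → e Z e]
eeeeZeeeeePeS => eeeeRPeeeeeePeS   [Z → R P e]
eeeeRPeeeeeePeS => eeeeZePeeeeeePeS   [R → Z e]
eeeeZePeeeeeePeS => eeeeeePeeeeeePeS   [Z → e]
eeeeeePeeeeeePeS => eeeeeeemeeeeeeePeS   [P → e m e]
eeeeeeemeeeeeeePeS => eeeeeeemeeeeeeeemeeS   [P → e m e]
eeeeeeemeeeeeeeemeeS => eeeeeeemeeeeeeeemeeSm   [S → S m]
eeeeeeemeeeeeeeemeeSm => eeeeeeemeeeeeeeemeejm   [S → j]

S => ZS => RPeS => ZePeS => eZeePeS => eeZeeePeS => eeeZeeeePeS => eeeeZeeeeePeS => eeeeRPeeeeeePeS => eeeeZePeeeeeePeS => eeeeeePeeeeeePeS => eeeeeeemeeeeeeePeS => eeeeeeemeeeeeeeemeeS => eeeeeeemeeeeeeeemeeSm => eeeeeeemeeeeeeeemeejm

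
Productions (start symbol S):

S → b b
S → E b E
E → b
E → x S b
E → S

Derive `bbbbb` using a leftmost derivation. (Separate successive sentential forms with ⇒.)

S ⇒ EbE ⇒ SbE ⇒ EbEbE ⇒ bbEbE ⇒ bbbbE ⇒ bbbbb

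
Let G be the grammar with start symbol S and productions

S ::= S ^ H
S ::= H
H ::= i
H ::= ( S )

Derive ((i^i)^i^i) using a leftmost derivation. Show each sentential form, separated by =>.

S => H => (S) => (S^H) => (S^H^H) => (H^H^H) => ((S)^H^H) => ((S^H)^H^H) => ((H^H)^H^H) => ((i^H)^H^H) => ((i^i)^H^H) => ((i^i)^i^H) => ((i^i)^i^i)

S => H   [S ::= H]
H => (S)   [H ::= ( S )]
(S) => (S^H)   [S ::= S ^ H]
(S^H) => (S^H^H)   [S ::= S ^ H]
(S^H^H) => (H^H^H)   [S ::= H]
(H^H^H) => ((S)^H^H)   [H ::= ( S )]
((S)^H^H) => ((S^H)^H^H)   [S ::= S ^ H]
((S^H)^H^H) => ((H^H)^H^H)   [S ::= H]
((H^H)^H^H) => ((i^H)^H^H)   [H ::= i]
((i^H)^H^H) => ((i^i)^H^H)   [H ::= i]
((i^i)^H^H) => ((i^i)^i^H)   [H ::= i]
((i^i)^i^H) => ((i^i)^i^i)   [H ::= i]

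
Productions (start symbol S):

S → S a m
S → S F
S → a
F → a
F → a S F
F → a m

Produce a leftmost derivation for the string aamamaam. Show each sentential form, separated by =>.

S=>SF=>SFF=>SFFF=>SFFFF=>aFFFF=>aamFFF=>aamamFF=>aamamaF=>aamamaam

S => SF   [S → S F]
SF => SFF   [S → S F]
SFF => SFFF   [S → S F]
SFFF => SFFFF   [S → S F]
SFFFF => aFFFF   [S → a]
aFFFF => aamFFF   [F → a m]
aamFFF => aamamFF   [F → a m]
aamamFF => aamamaF   [F → a]
aamamaF => aamamaam   [F → a m]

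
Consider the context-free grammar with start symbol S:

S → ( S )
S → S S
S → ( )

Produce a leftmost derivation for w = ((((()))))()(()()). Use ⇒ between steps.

S ⇒ SS   [S → S S]
SS ⇒ SSS   [S → S S]
SSS ⇒ (S)SS   [S → ( S )]
(S)SS ⇒ ((S))SS   [S → ( S )]
((S))SS ⇒ (((S)))SS   [S → ( S )]
(((S)))SS ⇒ ((((S))))SS   [S → ( S )]
((((S))))SS ⇒ ((((()))))SS   [S → ( )]
((((()))))SS ⇒ ((((()))))()S   [S → ( )]
((((()))))()S ⇒ ((((()))))()(S)   [S → ( S )]
((((()))))()(S) ⇒ ((((()))))()(SS)   [S → S S]
((((()))))()(SS) ⇒ ((((()))))()(()S)   [S → ( )]
((((()))))()(()S) ⇒ ((((()))))()(()())   [S → ( )]

S⇒SS⇒SSS⇒(S)SS⇒((S))SS⇒(((S)))SS⇒((((S))))SS⇒((((()))))SS⇒((((()))))()S⇒((((()))))()(S)⇒((((()))))()(SS)⇒((((()))))()(()S)⇒((((()))))()(()())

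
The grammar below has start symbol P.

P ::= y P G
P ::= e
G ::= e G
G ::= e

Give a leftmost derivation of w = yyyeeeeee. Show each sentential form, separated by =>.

P=>yPG=>yyPGG=>yyyPGGG=>yyyeGGG=>yyyeeGGG=>yyyeeeGGG=>yyyeeeeGG=>yyyeeeeeG=>yyyeeeeee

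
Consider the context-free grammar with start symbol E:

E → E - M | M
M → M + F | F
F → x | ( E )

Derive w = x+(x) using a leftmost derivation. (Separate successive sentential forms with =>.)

E => M   [E → M]
M => M+F   [M → M + F]
M+F => F+F   [M → F]
F+F => x+F   [F → x]
x+F => x+(E)   [F → ( E )]
x+(E) => x+(M)   [E → M]
x+(M) => x+(F)   [M → F]
x+(F) => x+(x)   [F → x]

E=>M=>M+F=>F+F=>x+F=>x+(E)=>x+(M)=>x+(F)=>x+(x)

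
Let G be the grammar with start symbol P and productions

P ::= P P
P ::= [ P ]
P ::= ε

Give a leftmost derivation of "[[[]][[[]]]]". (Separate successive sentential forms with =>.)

P => [P]   [P ::= [ P ]]
[P] => [PP]   [P ::= P P]
[PP] => [[P]P]   [P ::= [ P ]]
[[P]P] => [[[P]]P]   [P ::= [ P ]]
[[[P]]P] => [[[]]P]   [P ::= ε]
[[[]]P] => [[[]][P]]   [P ::= [ P ]]
[[[]][P]] => [[[]][[P]]]   [P ::= [ P ]]
[[[]][[P]]] => [[[]][[[P]]]]   [P ::= [ P ]]
[[[]][[[P]]]] => [[[]][[[]]]]   [P ::= ε]

P=>[P]=>[PP]=>[[P]P]=>[[[P]]P]=>[[[]]P]=>[[[]][P]]=>[[[]][[P]]]=>[[[]][[[P]]]]=>[[[]][[[]]]]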